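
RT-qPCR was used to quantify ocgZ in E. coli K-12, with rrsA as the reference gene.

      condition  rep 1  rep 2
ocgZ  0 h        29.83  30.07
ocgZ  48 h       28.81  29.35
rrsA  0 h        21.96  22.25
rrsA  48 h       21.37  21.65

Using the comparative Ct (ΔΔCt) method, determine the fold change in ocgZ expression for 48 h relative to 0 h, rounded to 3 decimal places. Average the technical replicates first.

1.210

Mean Ct: ocgZ 0 h 29.950; ocgZ 48 h 29.080; rrsA 0 h 22.105; rrsA 48 h 21.510
ΔCt(0 h) = 29.950 − 22.105 = 7.845
ΔCt(48 h) = 29.080 − 21.510 = 7.570
ΔΔCt = 7.570 − 7.845 = -0.275
Fold change = 2^(−(-0.275)) = 2^0.275 = 1.2100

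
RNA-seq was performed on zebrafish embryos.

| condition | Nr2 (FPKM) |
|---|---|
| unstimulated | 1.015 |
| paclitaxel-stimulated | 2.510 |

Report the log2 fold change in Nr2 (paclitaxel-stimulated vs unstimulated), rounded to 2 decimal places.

1.31

Fold change = 2.510 / 1.015 = 2.4729
log2(2.4729) = 1.306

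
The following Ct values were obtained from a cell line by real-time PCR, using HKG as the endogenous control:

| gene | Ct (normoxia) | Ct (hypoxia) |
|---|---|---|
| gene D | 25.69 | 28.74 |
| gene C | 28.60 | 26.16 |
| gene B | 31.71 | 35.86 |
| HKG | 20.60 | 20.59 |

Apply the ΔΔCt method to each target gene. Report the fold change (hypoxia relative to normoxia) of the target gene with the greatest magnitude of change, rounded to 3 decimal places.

gene D: ΔΔCt = (28.74−20.59) − (25.69−20.60) = 8.15 − 5.09 = 3.06; fold change = 2^-3.06 = 0.120
gene C: ΔΔCt = (26.16−20.59) − (28.60−20.60) = 5.57 − 8.00 = -2.43; fold change = 2^2.43 = 5.389
gene B: ΔΔCt = (35.86−20.59) − (31.71−20.60) = 15.27 − 11.11 = 4.16; fold change = 2^-4.16 = 0.056
gene B has the largest |ΔΔCt| = 4.16.

0.056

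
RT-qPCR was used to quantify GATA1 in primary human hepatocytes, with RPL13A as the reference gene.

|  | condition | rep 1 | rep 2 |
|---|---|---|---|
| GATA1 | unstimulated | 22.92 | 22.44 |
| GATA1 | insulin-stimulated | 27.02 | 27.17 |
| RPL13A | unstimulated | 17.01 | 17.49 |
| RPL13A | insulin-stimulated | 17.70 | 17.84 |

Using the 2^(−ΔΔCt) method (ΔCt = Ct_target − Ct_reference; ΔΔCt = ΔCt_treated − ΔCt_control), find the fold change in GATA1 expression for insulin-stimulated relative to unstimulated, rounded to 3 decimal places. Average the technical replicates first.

Mean Ct: GATA1 unstimulated 22.680; GATA1 insulin-stimulated 27.095; RPL13A unstimulated 17.250; RPL13A insulin-stimulated 17.770
ΔCt(unstimulated) = 22.680 − 17.250 = 5.430
ΔCt(insulin-stimulated) = 27.095 − 17.770 = 9.325
ΔΔCt = 9.325 − 5.430 = 3.895
Fold change = 2^(−3.895) = 0.0672

0.067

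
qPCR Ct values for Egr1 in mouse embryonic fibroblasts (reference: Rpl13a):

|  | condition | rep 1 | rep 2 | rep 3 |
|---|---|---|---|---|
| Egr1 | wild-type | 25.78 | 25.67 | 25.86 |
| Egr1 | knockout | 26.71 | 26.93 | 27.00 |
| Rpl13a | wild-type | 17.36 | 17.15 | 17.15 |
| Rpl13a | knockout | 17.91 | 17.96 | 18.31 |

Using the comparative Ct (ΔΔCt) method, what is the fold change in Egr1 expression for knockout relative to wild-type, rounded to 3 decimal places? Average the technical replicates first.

0.829

Mean Ct: Egr1 wild-type 25.770; Egr1 knockout 26.880; Rpl13a wild-type 17.220; Rpl13a knockout 18.060
ΔCt(wild-type) = 25.770 − 17.220 = 8.550
ΔCt(knockout) = 26.880 − 18.060 = 8.820
ΔΔCt = 8.820 − 8.550 = 0.270
Fold change = 2^(−0.270) = 0.8293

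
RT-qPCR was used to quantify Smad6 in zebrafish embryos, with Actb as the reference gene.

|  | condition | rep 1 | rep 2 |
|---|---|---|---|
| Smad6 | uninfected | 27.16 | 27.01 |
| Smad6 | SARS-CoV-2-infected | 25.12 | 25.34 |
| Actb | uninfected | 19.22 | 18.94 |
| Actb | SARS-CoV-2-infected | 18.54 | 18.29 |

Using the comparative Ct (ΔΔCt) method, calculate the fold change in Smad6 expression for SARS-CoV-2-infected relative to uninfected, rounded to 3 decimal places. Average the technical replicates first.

Mean Ct: Smad6 uninfected 27.085; Smad6 SARS-CoV-2-infected 25.230; Actb uninfected 19.080; Actb SARS-CoV-2-infected 18.415
ΔCt(uninfected) = 27.085 − 19.080 = 8.005
ΔCt(SARS-CoV-2-infected) = 25.230 − 18.415 = 6.815
ΔΔCt = 6.815 − 8.005 = -1.190
Fold change = 2^(−(-1.190)) = 2^1.190 = 2.2815

2.282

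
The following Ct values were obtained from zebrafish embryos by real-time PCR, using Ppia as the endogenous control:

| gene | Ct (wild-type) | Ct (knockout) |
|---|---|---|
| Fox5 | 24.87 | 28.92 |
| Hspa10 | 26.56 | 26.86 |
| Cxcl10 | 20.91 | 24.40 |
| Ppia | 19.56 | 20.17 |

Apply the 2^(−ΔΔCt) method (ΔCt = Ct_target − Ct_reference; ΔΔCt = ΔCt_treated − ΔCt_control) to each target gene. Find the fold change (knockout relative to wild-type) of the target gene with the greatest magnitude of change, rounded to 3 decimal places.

Fox5: ΔΔCt = (28.92−20.17) − (24.87−19.56) = 8.75 − 5.31 = 3.44; fold change = 2^-3.44 = 0.092
Hspa10: ΔΔCt = (26.86−20.17) − (26.56−19.56) = 6.69 − 7.00 = -0.31; fold change = 2^0.31 = 1.240
Cxcl10: ΔΔCt = (24.40−20.17) − (20.91−19.56) = 4.23 − 1.35 = 2.88; fold change = 2^-2.88 = 0.136
Fox5 has the largest |ΔΔCt| = 3.44.

0.092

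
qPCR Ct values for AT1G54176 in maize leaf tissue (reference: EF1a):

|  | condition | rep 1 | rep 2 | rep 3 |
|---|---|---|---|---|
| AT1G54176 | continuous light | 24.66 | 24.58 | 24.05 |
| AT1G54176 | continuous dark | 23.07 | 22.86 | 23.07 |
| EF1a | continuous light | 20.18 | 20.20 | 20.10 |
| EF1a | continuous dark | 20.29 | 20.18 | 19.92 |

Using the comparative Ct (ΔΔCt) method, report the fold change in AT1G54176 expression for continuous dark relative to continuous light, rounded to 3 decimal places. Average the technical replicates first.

2.639

Mean Ct: AT1G54176 continuous light 24.430; AT1G54176 continuous dark 23.000; EF1a continuous light 20.160; EF1a continuous dark 20.130
ΔCt(continuous light) = 24.430 − 20.160 = 4.270
ΔCt(continuous dark) = 23.000 − 20.130 = 2.870
ΔΔCt = 2.870 − 4.270 = -1.400
Fold change = 2^(−(-1.400)) = 2^1.400 = 2.6390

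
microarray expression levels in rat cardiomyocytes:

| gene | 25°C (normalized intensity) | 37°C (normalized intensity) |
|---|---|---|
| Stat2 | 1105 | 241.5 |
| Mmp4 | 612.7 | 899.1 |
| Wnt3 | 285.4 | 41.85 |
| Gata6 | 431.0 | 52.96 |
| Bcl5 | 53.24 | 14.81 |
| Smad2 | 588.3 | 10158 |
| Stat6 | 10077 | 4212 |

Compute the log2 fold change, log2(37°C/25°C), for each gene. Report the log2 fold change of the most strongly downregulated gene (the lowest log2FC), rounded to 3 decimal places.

-3.025

log2(241.5/1105) = -2.194  (Stat2)
log2(899.1/612.7) = 0.553  (Mmp4)
log2(41.85/285.4) = -2.770  (Wnt3)
log2(52.96/431.0) = -3.025  (Gata6)
log2(14.81/53.24) = -1.846  (Bcl5)
log2(10158/588.3) = 4.110  (Smad2)
log2(4212/10077) = -1.258  (Stat6)
Gata6 is most strongly downregulated.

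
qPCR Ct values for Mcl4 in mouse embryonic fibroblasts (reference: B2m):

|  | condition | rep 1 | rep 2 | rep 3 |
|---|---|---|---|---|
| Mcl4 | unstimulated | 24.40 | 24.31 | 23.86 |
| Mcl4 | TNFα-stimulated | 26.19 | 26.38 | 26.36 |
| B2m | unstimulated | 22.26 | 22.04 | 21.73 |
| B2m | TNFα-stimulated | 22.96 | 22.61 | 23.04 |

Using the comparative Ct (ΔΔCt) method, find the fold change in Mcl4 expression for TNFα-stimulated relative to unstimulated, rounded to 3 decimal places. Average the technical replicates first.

Mean Ct: Mcl4 unstimulated 24.190; Mcl4 TNFα-stimulated 26.310; B2m unstimulated 22.010; B2m TNFα-stimulated 22.870
ΔCt(unstimulated) = 24.190 − 22.010 = 2.180
ΔCt(TNFα-stimulated) = 26.310 − 22.870 = 3.440
ΔΔCt = 3.440 − 2.180 = 1.260
Fold change = 2^(−1.260) = 0.4175

0.418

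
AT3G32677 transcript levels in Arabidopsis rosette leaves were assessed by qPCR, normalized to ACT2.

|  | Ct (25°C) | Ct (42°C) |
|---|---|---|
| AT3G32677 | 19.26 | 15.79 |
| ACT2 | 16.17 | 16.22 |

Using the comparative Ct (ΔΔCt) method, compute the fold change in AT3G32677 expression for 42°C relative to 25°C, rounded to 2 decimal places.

11.47

ΔCt(25°C) = 19.260 − 16.170 = 3.090
ΔCt(42°C) = 15.790 − 16.220 = -0.430
ΔΔCt = -0.430 − 3.090 = -3.520
Fold change = 2^(−(-3.520)) = 2^3.520 = 11.472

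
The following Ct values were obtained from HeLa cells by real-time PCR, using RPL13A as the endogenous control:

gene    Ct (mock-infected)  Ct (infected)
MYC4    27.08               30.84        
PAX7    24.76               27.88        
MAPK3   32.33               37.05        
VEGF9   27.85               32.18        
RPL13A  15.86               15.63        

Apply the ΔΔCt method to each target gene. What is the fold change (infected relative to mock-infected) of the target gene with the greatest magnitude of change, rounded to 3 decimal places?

MYC4: ΔΔCt = (30.84−15.63) − (27.08−15.86) = 15.21 − 11.22 = 3.99; fold change = 2^-3.99 = 0.063
PAX7: ΔΔCt = (27.88−15.63) − (24.76−15.86) = 12.25 − 8.90 = 3.35; fold change = 2^-3.35 = 0.098
MAPK3: ΔΔCt = (37.05−15.63) − (32.33−15.86) = 21.42 − 16.47 = 4.95; fold change = 2^-4.95 = 0.032
VEGF9: ΔΔCt = (32.18−15.63) − (27.85−15.86) = 16.55 − 11.99 = 4.56; fold change = 2^-4.56 = 0.042
MAPK3 has the largest |ΔΔCt| = 4.95.

0.032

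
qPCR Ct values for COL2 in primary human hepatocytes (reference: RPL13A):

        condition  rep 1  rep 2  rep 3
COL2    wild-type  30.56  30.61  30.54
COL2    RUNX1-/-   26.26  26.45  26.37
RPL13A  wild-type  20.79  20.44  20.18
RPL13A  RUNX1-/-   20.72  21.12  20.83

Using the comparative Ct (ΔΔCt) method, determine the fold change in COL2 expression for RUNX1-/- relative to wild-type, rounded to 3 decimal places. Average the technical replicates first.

Mean Ct: COL2 wild-type 30.570; COL2 RUNX1-/- 26.360; RPL13A wild-type 20.470; RPL13A RUNX1-/- 20.890
ΔCt(wild-type) = 30.570 − 20.470 = 10.100
ΔCt(RUNX1-/-) = 26.360 − 20.890 = 5.470
ΔΔCt = 5.470 − 10.100 = -4.630
Fold change = 2^(−(-4.630)) = 2^4.630 = 24.7610

24.761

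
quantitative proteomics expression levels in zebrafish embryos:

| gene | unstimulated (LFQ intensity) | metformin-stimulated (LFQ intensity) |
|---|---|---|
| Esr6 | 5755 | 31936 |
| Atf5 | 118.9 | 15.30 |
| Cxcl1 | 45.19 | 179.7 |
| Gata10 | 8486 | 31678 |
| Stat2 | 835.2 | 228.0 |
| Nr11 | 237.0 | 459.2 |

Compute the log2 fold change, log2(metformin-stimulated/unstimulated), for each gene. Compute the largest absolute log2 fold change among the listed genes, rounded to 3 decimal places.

log2(31936/5755) = 2.472  (Esr6)
log2(15.30/118.9) = -2.958  (Atf5)
log2(179.7/45.19) = 1.992  (Cxcl1)
log2(31678/8486) = 1.900  (Gata10)
log2(228.0/835.2) = -1.873  (Stat2)
log2(459.2/237.0) = 0.954  (Nr11)
The largest magnitude belongs to Atf5.

2.958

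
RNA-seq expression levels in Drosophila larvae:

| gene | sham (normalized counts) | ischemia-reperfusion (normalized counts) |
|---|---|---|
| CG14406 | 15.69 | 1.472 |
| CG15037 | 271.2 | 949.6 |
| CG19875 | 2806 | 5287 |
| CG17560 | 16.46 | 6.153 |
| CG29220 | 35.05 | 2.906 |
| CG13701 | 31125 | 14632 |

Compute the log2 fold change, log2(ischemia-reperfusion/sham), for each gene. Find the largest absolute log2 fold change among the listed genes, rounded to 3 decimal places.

3.592

log2(1.472/15.69) = -3.414  (CG14406)
log2(949.6/271.2) = 1.808  (CG15037)
log2(5287/2806) = 0.914  (CG19875)
log2(6.153/16.46) = -1.420  (CG17560)
log2(2.906/35.05) = -3.592  (CG29220)
log2(14632/31125) = -1.089  (CG13701)
The largest magnitude belongs to CG29220.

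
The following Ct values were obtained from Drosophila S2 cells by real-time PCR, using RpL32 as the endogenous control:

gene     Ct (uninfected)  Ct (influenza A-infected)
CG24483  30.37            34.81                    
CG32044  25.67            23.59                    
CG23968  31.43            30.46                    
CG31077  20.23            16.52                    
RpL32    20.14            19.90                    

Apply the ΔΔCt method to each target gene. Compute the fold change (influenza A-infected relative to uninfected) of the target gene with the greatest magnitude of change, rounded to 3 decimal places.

0.039

CG24483: ΔΔCt = (34.81−19.90) − (30.37−20.14) = 14.91 − 10.23 = 4.68; fold change = 2^-4.68 = 0.039
CG32044: ΔΔCt = (23.59−19.90) − (25.67−20.14) = 3.69 − 5.53 = -1.84; fold change = 2^1.84 = 3.580
CG23968: ΔΔCt = (30.46−19.90) − (31.43−20.14) = 10.56 − 11.29 = -0.73; fold change = 2^0.73 = 1.659
CG31077: ΔΔCt = (16.52−19.90) − (20.23−20.14) = -3.38 − 0.09 = -3.47; fold change = 2^3.47 = 11.081
CG24483 has the largest |ΔΔCt| = 4.68.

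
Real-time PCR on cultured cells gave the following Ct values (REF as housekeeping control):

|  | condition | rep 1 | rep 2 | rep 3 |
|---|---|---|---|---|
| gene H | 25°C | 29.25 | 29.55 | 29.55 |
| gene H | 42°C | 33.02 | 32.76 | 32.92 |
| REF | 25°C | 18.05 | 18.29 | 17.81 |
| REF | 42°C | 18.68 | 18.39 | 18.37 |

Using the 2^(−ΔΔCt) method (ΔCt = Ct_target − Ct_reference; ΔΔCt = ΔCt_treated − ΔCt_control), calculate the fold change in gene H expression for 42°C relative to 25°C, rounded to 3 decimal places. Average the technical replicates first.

Mean Ct: gene H 25°C 29.450; gene H 42°C 32.900; REF 25°C 18.050; REF 42°C 18.480
ΔCt(25°C) = 29.450 − 18.050 = 11.400
ΔCt(42°C) = 32.900 − 18.480 = 14.420
ΔΔCt = 14.420 − 11.400 = 3.020
Fold change = 2^(−3.020) = 0.1233

0.123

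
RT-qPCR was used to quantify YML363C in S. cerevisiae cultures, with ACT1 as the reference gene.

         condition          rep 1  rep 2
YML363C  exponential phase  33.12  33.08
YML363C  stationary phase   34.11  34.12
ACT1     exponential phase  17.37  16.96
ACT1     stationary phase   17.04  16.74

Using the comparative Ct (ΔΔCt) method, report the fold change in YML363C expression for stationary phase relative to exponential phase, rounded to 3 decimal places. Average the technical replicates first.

0.409

Mean Ct: YML363C exponential phase 33.100; YML363C stationary phase 34.115; ACT1 exponential phase 17.165; ACT1 stationary phase 16.890
ΔCt(exponential phase) = 33.100 − 17.165 = 15.935
ΔCt(stationary phase) = 34.115 − 16.890 = 17.225
ΔΔCt = 17.225 − 15.935 = 1.290
Fold change = 2^(−1.290) = 0.4090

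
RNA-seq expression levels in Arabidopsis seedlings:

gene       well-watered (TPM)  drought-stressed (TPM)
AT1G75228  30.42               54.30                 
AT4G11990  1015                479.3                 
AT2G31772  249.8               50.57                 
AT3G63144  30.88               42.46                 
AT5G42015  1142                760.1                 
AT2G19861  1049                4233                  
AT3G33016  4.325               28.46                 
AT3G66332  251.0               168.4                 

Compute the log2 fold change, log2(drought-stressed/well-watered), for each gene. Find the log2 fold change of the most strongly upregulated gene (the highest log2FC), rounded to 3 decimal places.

log2(54.30/30.42) = 0.836  (AT1G75228)
log2(479.3/1015) = -1.082  (AT4G11990)
log2(50.57/249.8) = -2.304  (AT2G31772)
log2(42.46/30.88) = 0.459  (AT3G63144)
log2(760.1/1142) = -0.587  (AT5G42015)
log2(4233/1049) = 2.013  (AT2G19861)
log2(28.46/4.325) = 2.718  (AT3G33016)
log2(168.4/251.0) = -0.576  (AT3G66332)
AT3G33016 is most strongly upregulated.

2.718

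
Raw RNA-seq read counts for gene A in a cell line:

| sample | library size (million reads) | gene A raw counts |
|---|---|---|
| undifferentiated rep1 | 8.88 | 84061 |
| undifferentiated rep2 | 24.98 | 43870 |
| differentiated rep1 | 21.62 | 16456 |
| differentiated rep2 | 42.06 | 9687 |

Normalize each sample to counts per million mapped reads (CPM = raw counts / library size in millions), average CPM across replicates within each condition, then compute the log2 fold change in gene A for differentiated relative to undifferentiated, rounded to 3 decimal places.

-3.501

CPM(undifferentiated rep1) = 84061 / 8.88 = 9466.3288
CPM(undifferentiated rep2) = 43870 / 24.98 = 1756.2050
CPM(differentiated rep1) = 16456 / 21.62 = 761.1471
CPM(differentiated rep2) = 9687 / 42.06 = 230.3138
mean CPM(undifferentiated) = 5611.2669; mean CPM(differentiated) = 495.7305
Fold change = 495.7305 / 5611.2669 = 0.08835
log2(0.08835) = -3.5007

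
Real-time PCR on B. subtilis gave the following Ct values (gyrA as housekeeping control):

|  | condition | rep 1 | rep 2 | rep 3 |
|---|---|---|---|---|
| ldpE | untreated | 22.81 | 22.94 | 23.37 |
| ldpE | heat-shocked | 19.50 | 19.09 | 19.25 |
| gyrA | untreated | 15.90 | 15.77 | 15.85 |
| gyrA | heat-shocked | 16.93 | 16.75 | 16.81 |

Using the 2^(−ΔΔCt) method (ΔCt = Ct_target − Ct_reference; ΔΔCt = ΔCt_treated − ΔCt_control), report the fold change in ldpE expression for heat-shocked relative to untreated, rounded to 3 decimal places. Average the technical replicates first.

Mean Ct: ldpE untreated 23.040; ldpE heat-shocked 19.280; gyrA untreated 15.840; gyrA heat-shocked 16.830
ΔCt(untreated) = 23.040 − 15.840 = 7.200
ΔCt(heat-shocked) = 19.280 − 16.830 = 2.450
ΔΔCt = 2.450 − 7.200 = -4.750
Fold change = 2^(−(-4.750)) = 2^4.750 = 26.9087

26.909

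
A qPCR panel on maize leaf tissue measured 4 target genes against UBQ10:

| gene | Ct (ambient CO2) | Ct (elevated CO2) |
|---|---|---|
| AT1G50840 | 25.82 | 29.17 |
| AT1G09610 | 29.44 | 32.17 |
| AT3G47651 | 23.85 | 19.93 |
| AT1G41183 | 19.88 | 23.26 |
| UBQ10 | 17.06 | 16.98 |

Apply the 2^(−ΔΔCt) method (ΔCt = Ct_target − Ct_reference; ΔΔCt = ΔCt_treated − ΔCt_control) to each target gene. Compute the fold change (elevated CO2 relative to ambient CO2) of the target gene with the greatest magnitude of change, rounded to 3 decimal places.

14.320

AT1G50840: ΔΔCt = (29.17−16.98) − (25.82−17.06) = 12.19 − 8.76 = 3.43; fold change = 2^-3.43 = 0.093
AT1G09610: ΔΔCt = (32.17−16.98) − (29.44−17.06) = 15.19 − 12.38 = 2.81; fold change = 2^-2.81 = 0.143
AT3G47651: ΔΔCt = (19.93−16.98) − (23.85−17.06) = 2.95 − 6.79 = -3.84; fold change = 2^3.84 = 14.320
AT1G41183: ΔΔCt = (23.26−16.98) − (19.88−17.06) = 6.28 − 2.82 = 3.46; fold change = 2^-3.46 = 0.091
AT3G47651 has the largest |ΔΔCt| = 3.84.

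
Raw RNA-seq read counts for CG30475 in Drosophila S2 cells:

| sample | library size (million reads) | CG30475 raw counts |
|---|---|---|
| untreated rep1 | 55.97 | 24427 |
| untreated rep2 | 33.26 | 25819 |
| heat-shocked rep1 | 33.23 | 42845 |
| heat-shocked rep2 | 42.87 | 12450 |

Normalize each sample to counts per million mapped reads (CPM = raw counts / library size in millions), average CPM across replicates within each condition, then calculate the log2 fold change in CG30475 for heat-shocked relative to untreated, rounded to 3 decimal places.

0.381

CPM(untreated rep1) = 24427 / 55.97 = 436.4302
CPM(untreated rep2) = 25819 / 33.26 = 776.2778
CPM(heat-shocked rep1) = 42845 / 33.23 = 1289.3470
CPM(heat-shocked rep2) = 12450 / 42.87 = 290.4129
mean CPM(untreated) = 606.3540; mean CPM(heat-shocked) = 789.8799
Fold change = 789.8799 / 606.3540 = 1.30267
log2(1.30267) = 0.3815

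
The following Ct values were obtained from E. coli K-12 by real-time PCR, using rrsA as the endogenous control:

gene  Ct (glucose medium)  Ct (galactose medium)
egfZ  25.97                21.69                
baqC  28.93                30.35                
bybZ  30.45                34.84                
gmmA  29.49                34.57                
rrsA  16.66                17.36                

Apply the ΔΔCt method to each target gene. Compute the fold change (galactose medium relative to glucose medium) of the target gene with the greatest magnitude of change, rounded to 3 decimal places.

egfZ: ΔΔCt = (21.69−17.36) − (25.97−16.66) = 4.33 − 9.31 = -4.98; fold change = 2^4.98 = 31.559
baqC: ΔΔCt = (30.35−17.36) − (28.93−16.66) = 12.99 − 12.27 = 0.72; fold change = 2^-0.72 = 0.607
bybZ: ΔΔCt = (34.84−17.36) − (30.45−16.66) = 17.48 − 13.79 = 3.69; fold change = 2^-3.69 = 0.077
gmmA: ΔΔCt = (34.57−17.36) − (29.49−16.66) = 17.21 − 12.83 = 4.38; fold change = 2^-4.38 = 0.048
egfZ has the largest |ΔΔCt| = 4.98.

31.559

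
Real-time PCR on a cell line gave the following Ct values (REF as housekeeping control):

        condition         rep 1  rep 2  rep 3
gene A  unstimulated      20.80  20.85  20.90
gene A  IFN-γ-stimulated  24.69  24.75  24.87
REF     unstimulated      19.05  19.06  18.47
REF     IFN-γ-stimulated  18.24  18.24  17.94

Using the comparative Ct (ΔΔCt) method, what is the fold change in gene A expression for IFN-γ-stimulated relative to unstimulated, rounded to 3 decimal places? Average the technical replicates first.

Mean Ct: gene A unstimulated 20.850; gene A IFN-γ-stimulated 24.770; REF unstimulated 18.860; REF IFN-γ-stimulated 18.140
ΔCt(unstimulated) = 20.850 − 18.860 = 1.990
ΔCt(IFN-γ-stimulated) = 24.770 − 18.140 = 6.630
ΔΔCt = 6.630 − 1.990 = 4.640
Fold change = 2^(−4.640) = 0.0401

0.040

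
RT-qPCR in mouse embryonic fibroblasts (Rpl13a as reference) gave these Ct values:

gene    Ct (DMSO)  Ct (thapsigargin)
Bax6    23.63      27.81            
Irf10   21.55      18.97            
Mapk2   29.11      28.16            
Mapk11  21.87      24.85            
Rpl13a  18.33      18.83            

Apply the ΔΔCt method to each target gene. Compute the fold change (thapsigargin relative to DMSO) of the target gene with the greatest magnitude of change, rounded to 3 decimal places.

0.078

Bax6: ΔΔCt = (27.81−18.83) − (23.63−18.33) = 8.98 − 5.30 = 3.68; fold change = 2^-3.68 = 0.078
Irf10: ΔΔCt = (18.97−18.83) − (21.55−18.33) = 0.14 − 3.22 = -3.08; fold change = 2^3.08 = 8.456
Mapk2: ΔΔCt = (28.16−18.83) − (29.11−18.33) = 9.33 − 10.78 = -1.45; fold change = 2^1.45 = 2.732
Mapk11: ΔΔCt = (24.85−18.83) − (21.87−18.33) = 6.02 − 3.54 = 2.48; fold change = 2^-2.48 = 0.179
Bax6 has the largest |ΔΔCt| = 3.68.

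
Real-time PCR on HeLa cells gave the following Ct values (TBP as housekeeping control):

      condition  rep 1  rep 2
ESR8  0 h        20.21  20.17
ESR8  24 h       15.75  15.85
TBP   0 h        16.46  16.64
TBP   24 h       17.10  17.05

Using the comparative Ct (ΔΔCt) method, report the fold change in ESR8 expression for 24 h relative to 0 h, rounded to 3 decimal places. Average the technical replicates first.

Mean Ct: ESR8 0 h 20.190; ESR8 24 h 15.800; TBP 0 h 16.550; TBP 24 h 17.075
ΔCt(0 h) = 20.190 − 16.550 = 3.640
ΔCt(24 h) = 15.800 − 17.075 = -1.275
ΔΔCt = -1.275 − 3.640 = -4.915
Fold change = 2^(−(-4.915)) = 2^4.915 = 30.1691

30.169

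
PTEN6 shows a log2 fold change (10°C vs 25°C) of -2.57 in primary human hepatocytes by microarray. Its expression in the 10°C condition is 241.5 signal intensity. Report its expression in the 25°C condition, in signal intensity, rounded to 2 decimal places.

Fold change = 2^(-2.57) = 0.1684
25°C expression = 241.5 / 0.1684 = 1434.05

1434.05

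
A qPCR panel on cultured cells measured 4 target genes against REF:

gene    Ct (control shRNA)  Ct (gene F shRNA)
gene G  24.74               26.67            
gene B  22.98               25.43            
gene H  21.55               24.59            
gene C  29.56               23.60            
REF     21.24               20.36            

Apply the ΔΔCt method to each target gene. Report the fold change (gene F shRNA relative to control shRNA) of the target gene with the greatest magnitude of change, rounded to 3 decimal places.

33.825

gene G: ΔΔCt = (26.67−20.36) − (24.74−21.24) = 6.31 − 3.50 = 2.81; fold change = 2^-2.81 = 0.143
gene B: ΔΔCt = (25.43−20.36) − (22.98−21.24) = 5.07 − 1.74 = 3.33; fold change = 2^-3.33 = 0.099
gene H: ΔΔCt = (24.59−20.36) − (21.55−21.24) = 4.23 − 0.31 = 3.92; fold change = 2^-3.92 = 0.066
gene C: ΔΔCt = (23.60−20.36) − (29.56−21.24) = 3.24 − 8.32 = -5.08; fold change = 2^5.08 = 33.825
gene C has the largest |ΔΔCt| = 5.08.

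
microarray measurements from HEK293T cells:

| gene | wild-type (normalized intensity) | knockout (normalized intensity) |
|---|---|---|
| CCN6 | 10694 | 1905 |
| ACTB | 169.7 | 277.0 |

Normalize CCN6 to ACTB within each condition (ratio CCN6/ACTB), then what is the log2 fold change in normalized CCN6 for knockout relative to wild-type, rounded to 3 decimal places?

CCN6/ACTB (wild-type) = 10694 / 169.7 = 63.017
CCN6/ACTB (knockout) = 1905 / 277.0 = 6.8773
Fold change = 6.8773 / 63.017 = 0.1091
log2(0.1091) = -3.1958

-3.196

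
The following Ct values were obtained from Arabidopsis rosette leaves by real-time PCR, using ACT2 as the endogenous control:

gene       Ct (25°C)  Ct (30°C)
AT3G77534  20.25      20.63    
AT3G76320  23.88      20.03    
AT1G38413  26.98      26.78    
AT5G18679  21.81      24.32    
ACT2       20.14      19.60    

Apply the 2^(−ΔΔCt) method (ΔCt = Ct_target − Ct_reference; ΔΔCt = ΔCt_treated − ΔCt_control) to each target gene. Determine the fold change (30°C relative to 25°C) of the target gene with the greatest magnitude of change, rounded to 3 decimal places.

AT3G77534: ΔΔCt = (20.63−19.60) − (20.25−20.14) = 1.03 − 0.11 = 0.92; fold change = 2^-0.92 = 0.529
AT3G76320: ΔΔCt = (20.03−19.60) − (23.88−20.14) = 0.43 − 3.74 = -3.31; fold change = 2^3.31 = 9.918
AT1G38413: ΔΔCt = (26.78−19.60) − (26.98−20.14) = 7.18 − 6.84 = 0.34; fold change = 2^-0.34 = 0.790
AT5G18679: ΔΔCt = (24.32−19.60) − (21.81−20.14) = 4.72 − 1.67 = 3.05; fold change = 2^-3.05 = 0.121
AT3G76320 has the largest |ΔΔCt| = 3.31.

9.918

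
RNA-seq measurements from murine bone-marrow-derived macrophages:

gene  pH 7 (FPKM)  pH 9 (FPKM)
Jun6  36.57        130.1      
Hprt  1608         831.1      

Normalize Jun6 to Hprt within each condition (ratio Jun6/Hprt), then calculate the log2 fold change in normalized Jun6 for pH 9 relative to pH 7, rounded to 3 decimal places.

Jun6/Hprt (pH 7) = 36.57 / 1608 = 0.022743
Jun6/Hprt (pH 9) = 130.1 / 831.1 = 0.15654
Fold change = 0.15654 / 0.022743 = 6.8831
log2(6.8831) = 2.7831

2.783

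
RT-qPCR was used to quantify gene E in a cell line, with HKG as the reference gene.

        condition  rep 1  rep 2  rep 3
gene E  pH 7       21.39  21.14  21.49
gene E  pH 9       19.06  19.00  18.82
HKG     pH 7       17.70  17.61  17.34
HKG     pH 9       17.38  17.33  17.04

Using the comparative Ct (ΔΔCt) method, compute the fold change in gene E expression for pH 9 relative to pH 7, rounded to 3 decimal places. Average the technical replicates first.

4.228

Mean Ct: gene E pH 7 21.340; gene E pH 9 18.960; HKG pH 7 17.550; HKG pH 9 17.250
ΔCt(pH 7) = 21.340 − 17.550 = 3.790
ΔCt(pH 9) = 18.960 − 17.250 = 1.710
ΔΔCt = 1.710 − 3.790 = -2.080
Fold change = 2^(−(-2.080)) = 2^2.080 = 4.2281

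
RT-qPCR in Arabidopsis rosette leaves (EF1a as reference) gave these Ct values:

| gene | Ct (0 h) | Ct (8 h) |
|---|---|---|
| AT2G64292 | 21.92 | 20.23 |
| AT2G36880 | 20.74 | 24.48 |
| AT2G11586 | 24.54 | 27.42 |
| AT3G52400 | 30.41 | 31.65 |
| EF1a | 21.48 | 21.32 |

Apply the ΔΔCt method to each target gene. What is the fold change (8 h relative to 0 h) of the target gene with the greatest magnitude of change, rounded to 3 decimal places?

AT2G64292: ΔΔCt = (20.23−21.32) − (21.92−21.48) = -1.09 − 0.44 = -1.53; fold change = 2^1.53 = 2.888
AT2G36880: ΔΔCt = (24.48−21.32) − (20.74−21.48) = 3.16 − (-0.74) = 3.90; fold change = 2^-3.90 = 0.067
AT2G11586: ΔΔCt = (27.42−21.32) − (24.54−21.48) = 6.10 − 3.06 = 3.04; fold change = 2^-3.04 = 0.122
AT3G52400: ΔΔCt = (31.65−21.32) − (30.41−21.48) = 10.33 − 8.93 = 1.40; fold change = 2^-1.40 = 0.379
AT2G36880 has the largest |ΔΔCt| = 3.90.

0.067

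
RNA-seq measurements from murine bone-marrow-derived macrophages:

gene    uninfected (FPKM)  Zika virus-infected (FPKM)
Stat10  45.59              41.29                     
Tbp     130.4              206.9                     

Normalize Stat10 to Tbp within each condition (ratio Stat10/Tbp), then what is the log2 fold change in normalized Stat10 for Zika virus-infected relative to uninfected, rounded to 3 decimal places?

-0.809

Stat10/Tbp (uninfected) = 45.59 / 130.4 = 0.34962
Stat10/Tbp (Zika virus-infected) = 41.29 / 206.9 = 0.19957
Fold change = 0.19957 / 0.34962 = 0.5708
log2(0.5708) = -0.8089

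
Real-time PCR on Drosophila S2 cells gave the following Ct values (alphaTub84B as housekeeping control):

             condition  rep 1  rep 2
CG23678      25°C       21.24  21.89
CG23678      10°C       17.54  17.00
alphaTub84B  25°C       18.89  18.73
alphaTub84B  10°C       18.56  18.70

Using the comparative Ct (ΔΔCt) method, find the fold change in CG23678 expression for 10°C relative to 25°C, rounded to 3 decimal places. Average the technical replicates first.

17.328

Mean Ct: CG23678 25°C 21.565; CG23678 10°C 17.270; alphaTub84B 25°C 18.810; alphaTub84B 10°C 18.630
ΔCt(25°C) = 21.565 − 18.810 = 2.755
ΔCt(10°C) = 17.270 − 18.630 = -1.360
ΔΔCt = -1.360 − 2.755 = -4.115
Fold change = 2^(−(-4.115)) = 2^4.115 = 17.3276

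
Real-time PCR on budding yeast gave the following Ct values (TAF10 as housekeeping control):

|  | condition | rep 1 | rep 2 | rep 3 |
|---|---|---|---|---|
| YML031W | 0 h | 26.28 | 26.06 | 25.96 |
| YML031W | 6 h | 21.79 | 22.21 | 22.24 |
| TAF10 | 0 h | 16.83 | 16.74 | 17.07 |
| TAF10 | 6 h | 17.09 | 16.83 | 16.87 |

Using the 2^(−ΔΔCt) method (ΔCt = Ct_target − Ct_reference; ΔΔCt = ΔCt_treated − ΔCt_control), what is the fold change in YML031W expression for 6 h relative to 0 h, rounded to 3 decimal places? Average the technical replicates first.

Mean Ct: YML031W 0 h 26.100; YML031W 6 h 22.080; TAF10 0 h 16.880; TAF10 6 h 16.930
ΔCt(0 h) = 26.100 − 16.880 = 9.220
ΔCt(6 h) = 22.080 − 16.930 = 5.150
ΔΔCt = 5.150 − 9.220 = -4.070
Fold change = 2^(−(-4.070)) = 2^4.070 = 16.7955

16.795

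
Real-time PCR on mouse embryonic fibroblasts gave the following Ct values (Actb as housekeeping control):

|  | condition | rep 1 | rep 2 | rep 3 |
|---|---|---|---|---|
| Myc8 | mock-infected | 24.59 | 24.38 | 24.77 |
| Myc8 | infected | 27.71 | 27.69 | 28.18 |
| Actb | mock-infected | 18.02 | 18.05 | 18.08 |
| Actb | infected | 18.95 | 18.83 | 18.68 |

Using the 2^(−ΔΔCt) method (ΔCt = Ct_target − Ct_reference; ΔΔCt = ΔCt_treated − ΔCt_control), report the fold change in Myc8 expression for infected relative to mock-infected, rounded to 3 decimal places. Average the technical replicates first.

Mean Ct: Myc8 mock-infected 24.580; Myc8 infected 27.860; Actb mock-infected 18.050; Actb infected 18.820
ΔCt(mock-infected) = 24.580 − 18.050 = 6.530
ΔCt(infected) = 27.860 − 18.820 = 9.040
ΔΔCt = 9.040 − 6.530 = 2.510
Fold change = 2^(−2.510) = 0.1756

0.176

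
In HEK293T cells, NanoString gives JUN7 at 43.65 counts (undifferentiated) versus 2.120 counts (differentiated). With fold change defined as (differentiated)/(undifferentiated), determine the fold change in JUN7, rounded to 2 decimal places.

Fold change = 2.120 / 43.65 = 0.049
JUN7 is downregulated.

0.05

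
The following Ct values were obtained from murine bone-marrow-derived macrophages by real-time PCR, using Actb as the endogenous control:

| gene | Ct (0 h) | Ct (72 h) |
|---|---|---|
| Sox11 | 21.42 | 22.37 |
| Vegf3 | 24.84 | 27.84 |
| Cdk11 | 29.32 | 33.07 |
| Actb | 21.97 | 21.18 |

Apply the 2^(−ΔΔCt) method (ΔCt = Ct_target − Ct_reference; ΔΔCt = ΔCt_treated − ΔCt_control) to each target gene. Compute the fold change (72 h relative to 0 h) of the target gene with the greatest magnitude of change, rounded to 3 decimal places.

0.043

Sox11: ΔΔCt = (22.37−21.18) − (21.42−21.97) = 1.19 − (-0.55) = 1.74; fold change = 2^-1.74 = 0.299
Vegf3: ΔΔCt = (27.84−21.18) − (24.84−21.97) = 6.66 − 2.87 = 3.79; fold change = 2^-3.79 = 0.072
Cdk11: ΔΔCt = (33.07−21.18) − (29.32−21.97) = 11.89 − 7.35 = 4.54; fold change = 2^-4.54 = 0.043
Cdk11 has the largest |ΔΔCt| = 4.54.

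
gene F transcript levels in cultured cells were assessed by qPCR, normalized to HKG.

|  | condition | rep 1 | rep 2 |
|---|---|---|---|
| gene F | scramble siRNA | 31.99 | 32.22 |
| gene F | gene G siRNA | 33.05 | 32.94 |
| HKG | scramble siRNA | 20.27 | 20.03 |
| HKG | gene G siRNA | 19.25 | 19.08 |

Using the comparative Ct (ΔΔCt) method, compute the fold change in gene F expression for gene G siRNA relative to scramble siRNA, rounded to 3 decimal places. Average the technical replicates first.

Mean Ct: gene F scramble siRNA 32.105; gene F gene G siRNA 32.995; HKG scramble siRNA 20.150; HKG gene G siRNA 19.165
ΔCt(scramble siRNA) = 32.105 − 20.150 = 11.955
ΔCt(gene G siRNA) = 32.995 − 19.165 = 13.830
ΔΔCt = 13.830 − 11.955 = 1.875
Fold change = 2^(−1.875) = 0.2726

0.273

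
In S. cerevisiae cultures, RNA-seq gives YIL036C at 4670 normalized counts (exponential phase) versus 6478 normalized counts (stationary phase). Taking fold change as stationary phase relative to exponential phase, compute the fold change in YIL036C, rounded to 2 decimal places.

1.39

Fold change = 6478 / 4670 = 1.387
YIL036C is upregulated.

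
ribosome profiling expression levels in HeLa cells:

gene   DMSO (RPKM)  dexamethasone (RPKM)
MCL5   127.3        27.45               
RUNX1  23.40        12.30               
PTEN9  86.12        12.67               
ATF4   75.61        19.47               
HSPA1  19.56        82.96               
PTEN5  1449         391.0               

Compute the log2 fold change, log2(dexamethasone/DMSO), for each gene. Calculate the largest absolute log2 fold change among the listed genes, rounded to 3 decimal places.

2.765

log2(27.45/127.3) = -2.213  (MCL5)
log2(12.30/23.40) = -0.928  (RUNX1)
log2(12.67/86.12) = -2.765  (PTEN9)
log2(19.47/75.61) = -1.957  (ATF4)
log2(82.96/19.56) = 2.085  (HSPA1)
log2(391.0/1449) = -1.890  (PTEN5)
The largest magnitude belongs to PTEN9.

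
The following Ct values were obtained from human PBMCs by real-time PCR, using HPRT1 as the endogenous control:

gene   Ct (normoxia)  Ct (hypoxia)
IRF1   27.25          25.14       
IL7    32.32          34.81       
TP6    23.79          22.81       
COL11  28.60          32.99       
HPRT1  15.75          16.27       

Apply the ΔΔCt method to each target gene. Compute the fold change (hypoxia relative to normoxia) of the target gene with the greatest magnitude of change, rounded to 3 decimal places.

0.068

IRF1: ΔΔCt = (25.14−16.27) − (27.25−15.75) = 8.87 − 11.50 = -2.63; fold change = 2^2.63 = 6.190
IL7: ΔΔCt = (34.81−16.27) − (32.32−15.75) = 18.54 − 16.57 = 1.97; fold change = 2^-1.97 = 0.255
TP6: ΔΔCt = (22.81−16.27) − (23.79−15.75) = 6.54 − 8.04 = -1.50; fold change = 2^1.50 = 2.828
COL11: ΔΔCt = (32.99−16.27) − (28.60−15.75) = 16.72 − 12.85 = 3.87; fold change = 2^-3.87 = 0.068
COL11 has the largest |ΔΔCt| = 3.87.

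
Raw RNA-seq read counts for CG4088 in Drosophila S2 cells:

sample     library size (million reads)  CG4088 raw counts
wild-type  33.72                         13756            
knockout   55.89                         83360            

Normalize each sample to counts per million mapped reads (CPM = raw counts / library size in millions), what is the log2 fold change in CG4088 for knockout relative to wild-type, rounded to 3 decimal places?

1.870

CPM(wild-type) = 13756 / 33.72 = 407.9478
CPM(knockout) = 83360 / 55.89 = 1491.5012
Fold change = 1491.5012 / 407.9478 = 3.65611
log2(3.65611) = 1.8703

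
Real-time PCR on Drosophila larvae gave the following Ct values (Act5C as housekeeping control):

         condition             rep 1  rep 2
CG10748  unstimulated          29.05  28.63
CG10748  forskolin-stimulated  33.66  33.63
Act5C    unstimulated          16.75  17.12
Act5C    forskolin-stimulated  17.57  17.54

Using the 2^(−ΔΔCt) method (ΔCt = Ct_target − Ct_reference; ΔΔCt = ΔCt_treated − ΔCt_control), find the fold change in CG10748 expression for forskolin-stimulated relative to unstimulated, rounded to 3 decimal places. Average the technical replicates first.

0.055

Mean Ct: CG10748 unstimulated 28.840; CG10748 forskolin-stimulated 33.645; Act5C unstimulated 16.935; Act5C forskolin-stimulated 17.555
ΔCt(unstimulated) = 28.840 − 16.935 = 11.905
ΔCt(forskolin-stimulated) = 33.645 − 17.555 = 16.090
ΔΔCt = 16.090 − 11.905 = 4.185
Fold change = 2^(−4.185) = 0.0550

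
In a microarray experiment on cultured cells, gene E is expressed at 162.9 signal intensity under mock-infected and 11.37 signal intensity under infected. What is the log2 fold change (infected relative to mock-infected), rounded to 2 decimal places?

-3.84

Fold change = 11.37 / 162.9 = 0.0698
log2(0.0698) = -3.841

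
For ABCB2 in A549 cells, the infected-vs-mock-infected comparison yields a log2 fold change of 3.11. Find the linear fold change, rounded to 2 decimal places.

8.63

Fold change = 2^(3.11) = 8.634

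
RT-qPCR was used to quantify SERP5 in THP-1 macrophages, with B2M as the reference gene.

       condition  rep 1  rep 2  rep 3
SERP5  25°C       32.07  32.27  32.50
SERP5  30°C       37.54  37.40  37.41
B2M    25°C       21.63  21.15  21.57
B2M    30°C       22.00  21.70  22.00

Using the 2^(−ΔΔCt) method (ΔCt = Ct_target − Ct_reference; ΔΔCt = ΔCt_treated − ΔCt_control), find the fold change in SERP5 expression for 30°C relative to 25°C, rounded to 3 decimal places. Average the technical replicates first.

0.038

Mean Ct: SERP5 25°C 32.280; SERP5 30°C 37.450; B2M 25°C 21.450; B2M 30°C 21.900
ΔCt(25°C) = 32.280 − 21.450 = 10.830
ΔCt(30°C) = 37.450 − 21.900 = 15.550
ΔΔCt = 15.550 − 10.830 = 4.720
Fold change = 2^(−4.720) = 0.0379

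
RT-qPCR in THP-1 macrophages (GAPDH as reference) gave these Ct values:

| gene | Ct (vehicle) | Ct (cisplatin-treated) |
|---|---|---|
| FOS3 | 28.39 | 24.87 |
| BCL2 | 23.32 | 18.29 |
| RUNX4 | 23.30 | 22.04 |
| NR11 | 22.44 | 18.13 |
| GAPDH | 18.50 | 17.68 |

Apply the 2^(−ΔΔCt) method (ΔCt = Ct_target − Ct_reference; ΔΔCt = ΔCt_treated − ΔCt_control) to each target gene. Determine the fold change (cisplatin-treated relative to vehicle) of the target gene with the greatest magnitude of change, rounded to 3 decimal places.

18.507

FOS3: ΔΔCt = (24.87−17.68) − (28.39−18.50) = 7.19 − 9.89 = -2.70; fold change = 2^2.70 = 6.498
BCL2: ΔΔCt = (18.29−17.68) − (23.32−18.50) = 0.61 − 4.82 = -4.21; fold change = 2^4.21 = 18.507
RUNX4: ΔΔCt = (22.04−17.68) − (23.30−18.50) = 4.36 − 4.80 = -0.44; fold change = 2^0.44 = 1.357
NR11: ΔΔCt = (18.13−17.68) − (22.44−18.50) = 0.45 − 3.94 = -3.49; fold change = 2^3.49 = 11.236
BCL2 has the largest |ΔΔCt| = 4.21.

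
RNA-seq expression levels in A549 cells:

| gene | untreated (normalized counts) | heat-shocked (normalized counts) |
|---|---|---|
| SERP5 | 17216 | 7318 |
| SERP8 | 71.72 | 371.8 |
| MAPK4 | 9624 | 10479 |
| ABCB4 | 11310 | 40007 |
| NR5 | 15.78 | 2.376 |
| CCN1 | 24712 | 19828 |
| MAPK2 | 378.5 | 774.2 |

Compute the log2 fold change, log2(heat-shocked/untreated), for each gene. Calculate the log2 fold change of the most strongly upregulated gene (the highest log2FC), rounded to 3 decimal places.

2.374

log2(7318/17216) = -1.234  (SERP5)
log2(371.8/71.72) = 2.374  (SERP8)
log2(10479/9624) = 0.123  (MAPK4)
log2(40007/11310) = 1.823  (ABCB4)
log2(2.376/15.78) = -2.731  (NR5)
log2(19828/24712) = -0.318  (CCN1)
log2(774.2/378.5) = 1.032  (MAPK2)
SERP8 is most strongly upregulated.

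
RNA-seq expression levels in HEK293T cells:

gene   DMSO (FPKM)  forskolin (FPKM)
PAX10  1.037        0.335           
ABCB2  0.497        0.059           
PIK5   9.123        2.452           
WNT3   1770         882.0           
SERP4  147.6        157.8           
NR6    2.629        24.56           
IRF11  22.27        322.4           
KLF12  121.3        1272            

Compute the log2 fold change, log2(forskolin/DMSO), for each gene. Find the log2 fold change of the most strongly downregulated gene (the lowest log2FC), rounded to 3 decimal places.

log2(0.335/1.037) = -1.630  (PAX10)
log2(0.059/0.497) = -3.074  (ABCB2)
log2(2.452/9.123) = -1.896  (PIK5)
log2(882.0/1770) = -1.005  (WNT3)
log2(157.8/147.6) = 0.096  (SERP4)
log2(24.56/2.629) = 3.224  (NR6)
log2(322.4/22.27) = 3.856  (IRF11)
log2(1272/121.3) = 3.390  (KLF12)
ABCB2 is most strongly downregulated.

-3.074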